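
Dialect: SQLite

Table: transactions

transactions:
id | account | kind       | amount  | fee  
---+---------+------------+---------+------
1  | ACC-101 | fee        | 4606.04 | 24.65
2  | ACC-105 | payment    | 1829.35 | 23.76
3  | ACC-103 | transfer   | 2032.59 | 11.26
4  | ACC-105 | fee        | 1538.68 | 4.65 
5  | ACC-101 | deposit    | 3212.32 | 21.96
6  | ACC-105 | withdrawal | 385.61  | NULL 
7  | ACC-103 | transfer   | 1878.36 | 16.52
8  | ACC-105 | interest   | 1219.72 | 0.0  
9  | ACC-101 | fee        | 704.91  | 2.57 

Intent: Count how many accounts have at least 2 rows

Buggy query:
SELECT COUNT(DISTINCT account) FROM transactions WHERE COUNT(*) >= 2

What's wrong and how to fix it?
Bug: COUNT(*) cannot appear in WHERE; the per-group count doesn't exist yet

Fix: Use a subquery that GROUPs and filters with HAVING, then count its rows

Corrected query:
SELECT COUNT(*) FROM (SELECT account FROM transactions GROUP BY account HAVING COUNT(*) >= 2)

Result:
COUNT(*)
--------
3       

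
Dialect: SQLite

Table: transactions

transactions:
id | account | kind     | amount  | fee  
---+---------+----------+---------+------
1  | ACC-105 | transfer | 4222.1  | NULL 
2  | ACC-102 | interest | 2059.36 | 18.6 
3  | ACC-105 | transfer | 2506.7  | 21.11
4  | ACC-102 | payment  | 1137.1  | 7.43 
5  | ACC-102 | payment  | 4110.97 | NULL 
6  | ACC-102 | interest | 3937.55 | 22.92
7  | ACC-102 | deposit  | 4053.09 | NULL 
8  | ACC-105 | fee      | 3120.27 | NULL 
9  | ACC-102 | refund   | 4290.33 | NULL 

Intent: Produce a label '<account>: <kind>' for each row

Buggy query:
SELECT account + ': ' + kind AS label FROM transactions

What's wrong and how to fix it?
Bug: SQLite uses || for string concatenation; + coerces text to numbers (yielding 0)

Fix: Use the || operator for string concatenation

Corrected query:
SELECT account || ': ' || kind AS label FROM transactions

Result:
label            
-----------------
ACC-105: transfer
ACC-102: interest
ACC-105: transfer
ACC-102: payment 
ACC-102: payment 
ACC-102: interest
ACC-102: deposit 
ACC-105: fee     
ACC-102: refund  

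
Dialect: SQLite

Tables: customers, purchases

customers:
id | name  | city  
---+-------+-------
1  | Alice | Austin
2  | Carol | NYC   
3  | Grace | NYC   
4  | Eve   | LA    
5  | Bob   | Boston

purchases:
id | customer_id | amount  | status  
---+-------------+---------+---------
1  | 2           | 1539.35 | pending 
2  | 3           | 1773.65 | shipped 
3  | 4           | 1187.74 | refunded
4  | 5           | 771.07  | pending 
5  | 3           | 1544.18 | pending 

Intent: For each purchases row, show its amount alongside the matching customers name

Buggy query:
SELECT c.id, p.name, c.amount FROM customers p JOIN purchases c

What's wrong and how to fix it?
Bug: JOIN with no ON clause produces a cartesian product; every purchases row pairs with every customers row

Fix: Add ON c.customer_id = p.id to the JOIN

Corrected query:
SELECT c.id, p.name, c.amount FROM customers p JOIN purchases c ON c.customer_id = p.id

Result:
id | name  | amount 
---+-------+--------
1  | Carol | 1539.35
2  | Grace | 1773.65
3  | Eve   | 1187.74
4  | Bob   | 771.07 
5  | Grace | 1544.18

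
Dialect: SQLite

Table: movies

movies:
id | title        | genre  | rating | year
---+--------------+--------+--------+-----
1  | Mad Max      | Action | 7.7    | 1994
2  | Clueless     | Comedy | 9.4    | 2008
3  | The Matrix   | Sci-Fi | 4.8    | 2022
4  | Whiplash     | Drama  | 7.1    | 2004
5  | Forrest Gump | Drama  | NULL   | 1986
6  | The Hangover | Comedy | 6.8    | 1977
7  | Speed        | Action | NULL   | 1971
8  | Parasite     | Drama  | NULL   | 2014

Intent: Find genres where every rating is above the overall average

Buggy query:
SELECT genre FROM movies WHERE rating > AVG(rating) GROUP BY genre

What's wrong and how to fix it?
Bug: AVG() is an aggregate; it can't sit directly in WHERE

Fix: Compute the overall average in a scalar subquery and compare each group's MIN against it in HAVING

Corrected query:
SELECT genre FROM movies GROUP BY genre HAVING MIN(rating) > (SELECT AVG(rating) FROM movies)

Result:
genre 
------
Action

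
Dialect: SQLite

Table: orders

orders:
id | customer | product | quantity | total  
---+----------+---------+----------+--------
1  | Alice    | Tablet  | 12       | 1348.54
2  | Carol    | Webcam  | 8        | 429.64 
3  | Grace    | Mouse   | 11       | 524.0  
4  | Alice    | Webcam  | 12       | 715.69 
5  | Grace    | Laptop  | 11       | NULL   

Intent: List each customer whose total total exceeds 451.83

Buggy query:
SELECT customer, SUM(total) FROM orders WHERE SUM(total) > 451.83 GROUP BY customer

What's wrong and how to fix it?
Bug: Aggregate functions cannot appear in a WHERE clause

Fix: Move the aggregate condition to a HAVING clause

Corrected query:
SELECT customer, SUM(total) FROM orders GROUP BY customer HAVING SUM(total) > 451.83

Result:
customer | SUM(total)
---------+-----------
Alice    | 2064.23   
Grace    | 524       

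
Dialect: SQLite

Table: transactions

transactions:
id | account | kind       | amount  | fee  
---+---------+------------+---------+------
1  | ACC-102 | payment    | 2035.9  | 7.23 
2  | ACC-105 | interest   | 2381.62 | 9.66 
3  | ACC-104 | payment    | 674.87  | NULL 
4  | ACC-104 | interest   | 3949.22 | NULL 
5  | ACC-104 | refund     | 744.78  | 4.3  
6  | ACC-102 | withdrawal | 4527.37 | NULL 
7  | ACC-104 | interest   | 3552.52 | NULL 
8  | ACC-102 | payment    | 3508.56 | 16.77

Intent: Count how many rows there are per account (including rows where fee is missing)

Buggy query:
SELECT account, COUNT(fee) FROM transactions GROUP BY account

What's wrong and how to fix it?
Bug: COUNT(column) counts non-NULL values only; rows with NULL fee aren't counted

Fix: Use COUNT(*) to count all rows regardless of NULL

Corrected query:
SELECT account, COUNT(*) FROM transactions GROUP BY account

Result:
account | COUNT(*)
--------+---------
ACC-102 | 3       
ACC-104 | 4       
ACC-105 | 1       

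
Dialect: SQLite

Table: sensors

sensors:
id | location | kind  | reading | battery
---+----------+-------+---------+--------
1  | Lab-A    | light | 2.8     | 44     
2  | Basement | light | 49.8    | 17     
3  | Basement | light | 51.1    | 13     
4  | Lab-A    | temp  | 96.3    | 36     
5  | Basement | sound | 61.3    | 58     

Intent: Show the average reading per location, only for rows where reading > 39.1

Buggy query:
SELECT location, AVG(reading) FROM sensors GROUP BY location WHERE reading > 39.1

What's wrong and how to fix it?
Bug: Row-level WHERE must come before GROUP BY in the clause order

Fix: Place WHERE between FROM and GROUP BY

Corrected query:
SELECT location, AVG(reading) FROM sensors WHERE reading > 39.1 GROUP BY location

Result:
location | AVG(reading)
---------+-------------
Basement | 54.066667   
Lab-A    | 96.3        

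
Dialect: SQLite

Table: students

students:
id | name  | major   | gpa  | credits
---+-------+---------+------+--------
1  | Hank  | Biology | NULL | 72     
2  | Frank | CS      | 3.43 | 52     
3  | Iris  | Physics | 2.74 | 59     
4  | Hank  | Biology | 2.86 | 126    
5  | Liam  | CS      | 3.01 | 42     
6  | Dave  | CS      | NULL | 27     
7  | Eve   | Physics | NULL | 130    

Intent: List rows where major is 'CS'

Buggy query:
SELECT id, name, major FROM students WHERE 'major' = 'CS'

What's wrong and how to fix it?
Bug: 'major' in single quotes is a string literal, not the column; the comparison is literal-vs-literal and never true

Fix: Remove the quotes around the column name (or use double quotes for an identifier)

Corrected query:
SELECT id, name, major FROM students WHERE major = 'CS'

Result:
id | name  | major
---+-------+------
2  | Frank | CS   
5  | Liam  | CS   
6  | Dave  | CS   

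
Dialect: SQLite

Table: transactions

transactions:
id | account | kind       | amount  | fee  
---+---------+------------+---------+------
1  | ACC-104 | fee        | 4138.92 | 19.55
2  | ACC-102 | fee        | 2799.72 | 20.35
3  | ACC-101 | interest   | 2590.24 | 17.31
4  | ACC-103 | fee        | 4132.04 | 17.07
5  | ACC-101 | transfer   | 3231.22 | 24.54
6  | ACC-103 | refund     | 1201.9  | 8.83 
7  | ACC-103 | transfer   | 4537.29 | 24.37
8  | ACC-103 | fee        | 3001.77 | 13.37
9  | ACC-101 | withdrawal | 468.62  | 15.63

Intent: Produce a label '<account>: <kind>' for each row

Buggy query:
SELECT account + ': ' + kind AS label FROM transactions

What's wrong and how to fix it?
Bug: '+' is numeric addition; on text columns SQLite converts them to 0 instead of concatenating

Fix: Replace + with || to concatenate text

Corrected query:
SELECT account || ': ' || kind AS label FROM transactions

Result:
label              
-------------------
ACC-104: fee       
ACC-102: fee       
ACC-101: interest  
ACC-103: fee       
ACC-101: transfer  
ACC-103: refund    
ACC-103: transfer  
ACC-103: fee       
ACC-101: withdrawal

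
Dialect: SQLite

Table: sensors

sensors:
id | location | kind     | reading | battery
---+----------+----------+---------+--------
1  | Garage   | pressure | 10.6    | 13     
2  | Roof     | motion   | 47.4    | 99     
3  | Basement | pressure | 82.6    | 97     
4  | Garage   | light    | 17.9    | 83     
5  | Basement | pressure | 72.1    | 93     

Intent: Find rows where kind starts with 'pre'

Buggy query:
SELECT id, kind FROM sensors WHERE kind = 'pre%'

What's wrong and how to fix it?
Bug: Wildcards only work with LIKE; '=' treats '%' as a literal character

Fix: Use LIKE for wildcard pattern matching

Corrected query:
SELECT id, kind FROM sensors WHERE kind LIKE 'pre%'

Result:
id | kind    
---+---------
1  | pressure
3  | pressure
5  | pressure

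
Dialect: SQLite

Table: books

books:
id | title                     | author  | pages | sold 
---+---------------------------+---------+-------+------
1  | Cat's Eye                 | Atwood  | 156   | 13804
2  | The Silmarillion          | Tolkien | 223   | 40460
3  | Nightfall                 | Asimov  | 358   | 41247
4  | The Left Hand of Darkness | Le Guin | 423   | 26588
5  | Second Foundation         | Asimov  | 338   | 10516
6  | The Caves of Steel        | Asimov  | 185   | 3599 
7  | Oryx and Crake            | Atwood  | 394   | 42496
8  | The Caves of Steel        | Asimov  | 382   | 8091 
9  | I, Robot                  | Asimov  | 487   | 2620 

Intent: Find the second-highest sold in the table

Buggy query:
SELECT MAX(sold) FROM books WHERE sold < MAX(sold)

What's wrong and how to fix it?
Bug: The inner MAX is an aggregate inside WHERE, which is not allowed

Fix: Compute the overall MAX in a subquery, then take MAX of rows below it

Corrected query:
SELECT MAX(sold) FROM books WHERE sold < (SELECT MAX(sold) FROM books)

Result:
MAX(sold)
---------
41247    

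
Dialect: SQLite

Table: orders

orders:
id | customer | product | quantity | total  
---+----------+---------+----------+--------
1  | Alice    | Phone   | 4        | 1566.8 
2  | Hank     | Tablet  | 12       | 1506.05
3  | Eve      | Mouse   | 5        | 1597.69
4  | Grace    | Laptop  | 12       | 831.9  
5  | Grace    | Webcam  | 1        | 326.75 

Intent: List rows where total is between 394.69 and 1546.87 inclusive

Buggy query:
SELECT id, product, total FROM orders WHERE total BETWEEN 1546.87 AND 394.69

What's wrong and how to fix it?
Bug: BETWEEN expects the lower bound first; with 1546.87 AND 394.69 the range is empty

Fix: Swap the bounds so the smaller value comes first

Corrected query:
SELECT id, product, total FROM orders WHERE total BETWEEN 394.69 AND 1546.87

Result:
id | product | total  
---+---------+--------
2  | Tablet  | 1506.05
4  | Laptop  | 831.9  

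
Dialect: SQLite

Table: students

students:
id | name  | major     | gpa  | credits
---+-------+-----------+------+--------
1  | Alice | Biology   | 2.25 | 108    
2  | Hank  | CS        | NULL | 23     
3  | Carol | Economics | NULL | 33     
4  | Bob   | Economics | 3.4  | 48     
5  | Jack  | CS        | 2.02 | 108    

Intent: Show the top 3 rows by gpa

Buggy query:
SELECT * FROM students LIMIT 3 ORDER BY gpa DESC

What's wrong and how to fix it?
Bug: LIMIT must come after ORDER BY

Fix: Sort with ORDER BY, then apply LIMIT

Corrected query:
SELECT * FROM students ORDER BY gpa DESC LIMIT 3

Result:
id | name  | major     | gpa  | credits
---+-------+-----------+------+--------
4  | Bob   | Economics | 3.4  | 48     
1  | Alice | Biology   | 2.25 | 108    
5  | Jack  | CS        | 2.02 | 108    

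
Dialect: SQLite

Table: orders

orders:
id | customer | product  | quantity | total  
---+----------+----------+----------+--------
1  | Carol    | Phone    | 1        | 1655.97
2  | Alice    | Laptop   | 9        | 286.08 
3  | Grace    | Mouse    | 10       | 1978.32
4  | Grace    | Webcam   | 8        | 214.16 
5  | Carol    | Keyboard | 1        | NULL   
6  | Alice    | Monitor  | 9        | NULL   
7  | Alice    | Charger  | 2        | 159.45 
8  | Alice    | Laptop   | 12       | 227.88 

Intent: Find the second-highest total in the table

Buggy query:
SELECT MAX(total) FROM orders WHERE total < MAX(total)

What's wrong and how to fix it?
Bug: The inner MAX is an aggregate inside WHERE, which is not allowed

Fix: Compute the overall MAX in a subquery, then take MAX of rows below it

Corrected query:
SELECT MAX(total) FROM orders WHERE total < (SELECT MAX(total) FROM orders)

Result:
MAX(total)
----------
1655.97   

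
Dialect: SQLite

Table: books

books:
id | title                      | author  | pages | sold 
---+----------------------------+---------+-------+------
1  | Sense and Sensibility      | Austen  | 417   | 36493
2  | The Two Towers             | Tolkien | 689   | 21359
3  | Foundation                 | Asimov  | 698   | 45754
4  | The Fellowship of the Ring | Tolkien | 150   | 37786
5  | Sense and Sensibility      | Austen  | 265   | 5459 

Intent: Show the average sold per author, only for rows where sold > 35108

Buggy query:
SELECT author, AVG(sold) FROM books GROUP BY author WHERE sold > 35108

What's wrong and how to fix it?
Bug: Row-level WHERE must come before GROUP BY in the clause order

Fix: Move the WHERE clause before GROUP BY

Corrected query:
SELECT author, AVG(sold) FROM books WHERE sold > 35108 GROUP BY author

Result:
author  | AVG(sold)
--------+----------
Asimov  | 45754    
Austen  | 36493    
Tolkien | 37786    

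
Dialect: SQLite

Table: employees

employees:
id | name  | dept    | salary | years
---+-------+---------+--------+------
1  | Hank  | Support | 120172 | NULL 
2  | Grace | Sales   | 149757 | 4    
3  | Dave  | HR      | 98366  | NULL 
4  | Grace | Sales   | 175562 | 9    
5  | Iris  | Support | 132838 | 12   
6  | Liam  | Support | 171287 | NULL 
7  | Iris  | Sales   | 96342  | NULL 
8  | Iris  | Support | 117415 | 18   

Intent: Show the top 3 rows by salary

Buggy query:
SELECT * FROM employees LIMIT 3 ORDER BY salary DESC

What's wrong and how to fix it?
Bug: ORDER BY cannot follow LIMIT; LIMIT is the final clause

Fix: Swap the clauses: ORDER BY first, then LIMIT

Corrected query:
SELECT * FROM employees ORDER BY salary DESC LIMIT 3

Result:
id | name  | dept    | salary | years
---+-------+---------+--------+------
4  | Grace | Sales   | 175562 | 9    
6  | Liam  | Support | 171287 | NULL 
2  | Grace | Sales   | 149757 | 4    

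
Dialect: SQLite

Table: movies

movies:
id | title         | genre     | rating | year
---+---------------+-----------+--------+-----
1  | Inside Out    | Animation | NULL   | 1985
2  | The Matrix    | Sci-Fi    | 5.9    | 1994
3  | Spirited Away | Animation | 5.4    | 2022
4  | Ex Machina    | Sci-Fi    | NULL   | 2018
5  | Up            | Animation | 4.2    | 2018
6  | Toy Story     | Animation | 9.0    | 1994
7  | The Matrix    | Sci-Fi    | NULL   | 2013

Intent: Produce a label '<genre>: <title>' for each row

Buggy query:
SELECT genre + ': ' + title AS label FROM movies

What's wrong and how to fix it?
Bug: '+' is numeric addition; on text columns SQLite converts them to 0 instead of concatenating

Fix: Use the || operator for string concatenation

Corrected query:
SELECT genre || ': ' || title AS label FROM movies

Result:
label                   
------------------------
Animation: Inside Out   
Sci-Fi: The Matrix      
Animation: Spirited Away
Sci-Fi: Ex Machina      
Animation: Up           
Animation: Toy Story    
Sci-Fi: The Matrix      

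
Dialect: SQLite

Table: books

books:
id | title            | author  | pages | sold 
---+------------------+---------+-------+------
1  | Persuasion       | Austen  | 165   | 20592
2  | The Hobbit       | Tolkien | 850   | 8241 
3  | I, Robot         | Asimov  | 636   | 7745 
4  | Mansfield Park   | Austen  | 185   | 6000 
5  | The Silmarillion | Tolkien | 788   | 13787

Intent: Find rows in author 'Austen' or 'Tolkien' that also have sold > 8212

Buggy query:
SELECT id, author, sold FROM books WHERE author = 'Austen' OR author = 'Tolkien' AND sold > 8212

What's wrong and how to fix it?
Bug: Without parentheses, AND is evaluated before OR, so the sold filter only applies to the 'Tolkien' branch

Fix: Add parentheses around the OR so the AND applies to both alternatives

Corrected query:
SELECT id, author, sold FROM books WHERE (author = 'Austen' OR author = 'Tolkien') AND sold > 8212

Result:
id | author  | sold 
---+---------+------
1  | Austen  | 20592
2  | Tolkien | 8241 
5  | Tolkien | 13787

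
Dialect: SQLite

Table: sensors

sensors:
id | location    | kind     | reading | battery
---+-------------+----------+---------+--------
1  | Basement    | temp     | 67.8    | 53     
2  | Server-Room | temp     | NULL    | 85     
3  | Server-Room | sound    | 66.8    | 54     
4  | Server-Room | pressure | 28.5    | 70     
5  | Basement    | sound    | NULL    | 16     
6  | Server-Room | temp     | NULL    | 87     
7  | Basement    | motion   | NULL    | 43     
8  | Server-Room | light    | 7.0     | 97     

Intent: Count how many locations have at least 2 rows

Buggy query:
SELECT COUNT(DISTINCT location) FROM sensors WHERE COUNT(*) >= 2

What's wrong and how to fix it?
Bug: WHERE filters individual rows, not groups, so a group-level COUNT is invalid there

Fix: Group first with HAVING COUNT(*) >= 2, then COUNT the resulting groups

Corrected query:
SELECT COUNT(*) FROM (SELECT location FROM sensors GROUP BY location HAVING COUNT(*) >= 2)

Result:
COUNT(*)
--------
2       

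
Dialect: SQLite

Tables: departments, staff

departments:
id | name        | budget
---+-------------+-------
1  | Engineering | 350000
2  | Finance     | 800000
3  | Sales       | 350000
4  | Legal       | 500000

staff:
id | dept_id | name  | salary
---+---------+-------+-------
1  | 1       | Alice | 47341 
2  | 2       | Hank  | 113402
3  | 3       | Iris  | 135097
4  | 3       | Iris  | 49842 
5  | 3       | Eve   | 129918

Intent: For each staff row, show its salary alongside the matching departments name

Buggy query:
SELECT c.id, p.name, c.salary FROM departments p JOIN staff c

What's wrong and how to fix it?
Bug: Missing join condition: each staff row is matched to all departments rows instead of just its own

Fix: Add ON c.dept_id = p.id to the JOIN

Corrected query:
SELECT c.id, p.name, c.salary FROM departments p JOIN staff c ON c.dept_id = p.id

Result:
id | name        | salary
---+-------------+-------
1  | Engineering | 47341 
2  | Finance     | 113402
3  | Sales       | 135097
4  | Sales       | 49842 
5  | Sales       | 129918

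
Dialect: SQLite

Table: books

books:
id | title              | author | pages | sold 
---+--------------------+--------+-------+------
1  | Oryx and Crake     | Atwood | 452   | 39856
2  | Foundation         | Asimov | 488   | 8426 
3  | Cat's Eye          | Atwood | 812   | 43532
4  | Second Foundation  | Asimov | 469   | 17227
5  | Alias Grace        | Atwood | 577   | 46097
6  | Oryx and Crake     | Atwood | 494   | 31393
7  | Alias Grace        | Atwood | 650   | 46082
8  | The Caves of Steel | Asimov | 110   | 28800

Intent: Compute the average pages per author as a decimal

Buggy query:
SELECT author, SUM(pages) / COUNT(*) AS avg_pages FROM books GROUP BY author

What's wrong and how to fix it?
Bug: Both operands are integers, so '/' performs integer division and truncates

Fix: Multiply by 1.0 (or CAST to REAL) to force floating-point division

Corrected query:
SELECT author, SUM(pages) * 1.0 / COUNT(*) AS avg_pages FROM books GROUP BY author

Result:
author | avg_pages 
-------+-----------
Asimov | 355.666667
Atwood | 597       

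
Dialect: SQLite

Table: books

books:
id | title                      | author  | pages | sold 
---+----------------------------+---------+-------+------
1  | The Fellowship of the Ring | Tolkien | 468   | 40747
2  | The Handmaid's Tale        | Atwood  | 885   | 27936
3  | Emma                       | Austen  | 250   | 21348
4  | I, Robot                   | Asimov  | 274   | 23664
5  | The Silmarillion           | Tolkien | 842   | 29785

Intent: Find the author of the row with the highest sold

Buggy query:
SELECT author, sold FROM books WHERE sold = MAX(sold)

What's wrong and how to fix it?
Bug: WHERE is evaluated per row; an aggregate over the whole table isn't defined there

Fix: Use a subquery: WHERE sold = (SELECT MAX(sold) FROM books)

Corrected query:
SELECT author, sold FROM books WHERE sold = (SELECT MAX(sold) FROM books)

Result:
author  | sold 
--------+------
Tolkien | 40747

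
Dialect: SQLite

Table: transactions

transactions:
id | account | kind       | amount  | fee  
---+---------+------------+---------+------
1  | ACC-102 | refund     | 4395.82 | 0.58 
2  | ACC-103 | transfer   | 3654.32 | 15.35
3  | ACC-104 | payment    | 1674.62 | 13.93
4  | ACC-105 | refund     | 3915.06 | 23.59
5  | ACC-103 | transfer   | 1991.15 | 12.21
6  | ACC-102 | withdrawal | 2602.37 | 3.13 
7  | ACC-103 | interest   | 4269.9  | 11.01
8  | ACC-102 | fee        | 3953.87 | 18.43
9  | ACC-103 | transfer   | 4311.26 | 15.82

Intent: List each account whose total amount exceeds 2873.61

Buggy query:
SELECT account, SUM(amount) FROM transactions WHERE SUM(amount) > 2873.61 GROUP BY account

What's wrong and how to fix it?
Bug: Aggregate functions cannot appear in a WHERE clause

Fix: Use HAVING (which filters groups after aggregation) instead of WHERE

Corrected query:
SELECT account, SUM(amount) FROM transactions GROUP BY account HAVING SUM(amount) > 2873.61

Result:
account | SUM(amount)
--------+------------
ACC-102 | 10952.06   
ACC-103 | 14226.63   
ACC-105 | 3915.06    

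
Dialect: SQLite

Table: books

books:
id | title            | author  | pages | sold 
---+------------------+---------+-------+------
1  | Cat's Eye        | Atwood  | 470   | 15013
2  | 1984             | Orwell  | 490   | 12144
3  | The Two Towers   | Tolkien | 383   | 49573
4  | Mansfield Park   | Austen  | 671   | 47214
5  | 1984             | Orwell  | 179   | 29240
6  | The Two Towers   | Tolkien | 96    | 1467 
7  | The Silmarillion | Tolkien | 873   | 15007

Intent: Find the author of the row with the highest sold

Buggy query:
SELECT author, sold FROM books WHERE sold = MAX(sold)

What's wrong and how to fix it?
Bug: MAX(sold) is an aggregate and cannot be used directly in WHERE

Fix: Use a subquery: WHERE sold = (SELECT MAX(sold) FROM books)

Corrected query:
SELECT author, sold FROM books WHERE sold = (SELECT MAX(sold) FROM books)

Result:
author  | sold 
--------+------
Tolkien | 49573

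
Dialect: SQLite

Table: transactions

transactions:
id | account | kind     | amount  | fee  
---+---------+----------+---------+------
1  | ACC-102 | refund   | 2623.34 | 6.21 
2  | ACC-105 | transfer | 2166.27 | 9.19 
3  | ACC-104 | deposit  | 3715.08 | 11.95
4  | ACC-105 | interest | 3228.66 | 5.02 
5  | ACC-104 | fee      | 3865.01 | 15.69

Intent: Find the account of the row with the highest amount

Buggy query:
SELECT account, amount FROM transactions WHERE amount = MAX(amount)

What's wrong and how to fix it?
Bug: WHERE is evaluated per row; an aggregate over the whole table isn't defined there

Fix: Use a subquery: WHERE amount = (SELECT MAX(amount) FROM transactions)

Corrected query:
SELECT account, amount FROM transactions WHERE amount = (SELECT MAX(amount) FROM transactions)

Result:
account | amount 
--------+--------
ACC-104 | 3865.01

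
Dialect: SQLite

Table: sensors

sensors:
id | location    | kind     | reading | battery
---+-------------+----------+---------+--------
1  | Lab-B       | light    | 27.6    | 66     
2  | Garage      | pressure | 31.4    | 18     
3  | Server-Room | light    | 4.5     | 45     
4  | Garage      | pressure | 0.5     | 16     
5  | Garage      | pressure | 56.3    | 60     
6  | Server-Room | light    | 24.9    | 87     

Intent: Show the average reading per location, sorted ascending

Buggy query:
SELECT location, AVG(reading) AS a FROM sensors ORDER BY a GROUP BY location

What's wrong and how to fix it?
Bug: GROUP BY must precede ORDER BY

Fix: Move ORDER BY to the end, after GROUP BY

Corrected query:
SELECT location, AVG(reading) AS a FROM sensors GROUP BY location ORDER BY a

Result:
location    | a   
------------+-----
Server-Room | 14.7
Lab-B       | 27.6
Garage      | 29.4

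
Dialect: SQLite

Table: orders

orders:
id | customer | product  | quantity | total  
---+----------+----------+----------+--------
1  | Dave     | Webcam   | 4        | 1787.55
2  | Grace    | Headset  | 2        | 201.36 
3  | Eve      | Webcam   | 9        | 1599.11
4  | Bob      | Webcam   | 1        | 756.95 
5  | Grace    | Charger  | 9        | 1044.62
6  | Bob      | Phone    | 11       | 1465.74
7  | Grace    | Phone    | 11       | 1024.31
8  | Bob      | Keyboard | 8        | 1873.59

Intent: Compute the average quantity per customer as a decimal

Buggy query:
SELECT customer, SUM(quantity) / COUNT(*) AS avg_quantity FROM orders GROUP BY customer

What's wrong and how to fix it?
Bug: Both operands are integers, so '/' performs integer division and truncates

Fix: Cast one side to REAL so the division keeps the fractional part

Corrected query:
SELECT customer, SUM(quantity) * 1.0 / COUNT(*) AS avg_quantity FROM orders GROUP BY customer

Result:
customer | avg_quantity
---------+-------------
Bob      | 6.666667    
Dave     | 4           
Eve      | 9           
Grace    | 7.333333    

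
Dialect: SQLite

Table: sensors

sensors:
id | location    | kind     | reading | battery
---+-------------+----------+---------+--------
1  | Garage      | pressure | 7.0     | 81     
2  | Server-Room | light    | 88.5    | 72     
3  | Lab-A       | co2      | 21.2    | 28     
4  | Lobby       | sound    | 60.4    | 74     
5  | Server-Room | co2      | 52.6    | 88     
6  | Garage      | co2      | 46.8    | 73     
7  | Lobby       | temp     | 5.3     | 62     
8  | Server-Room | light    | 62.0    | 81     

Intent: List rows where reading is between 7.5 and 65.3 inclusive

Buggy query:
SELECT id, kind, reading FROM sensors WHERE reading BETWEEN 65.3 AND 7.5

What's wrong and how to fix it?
Bug: The bounds are reversed; BETWEEN a AND b requires a <= b to match anything

Fix: Swap the bounds so the smaller value comes first

Corrected query:
SELECT id, kind, reading FROM sensors WHERE reading BETWEEN 7.5 AND 65.3

Result:
id | kind  | reading
---+-------+--------
3  | co2   | 21.2   
4  | sound | 60.4   
5  | co2   | 52.6   
6  | co2   | 46.8   
8  | light | 62     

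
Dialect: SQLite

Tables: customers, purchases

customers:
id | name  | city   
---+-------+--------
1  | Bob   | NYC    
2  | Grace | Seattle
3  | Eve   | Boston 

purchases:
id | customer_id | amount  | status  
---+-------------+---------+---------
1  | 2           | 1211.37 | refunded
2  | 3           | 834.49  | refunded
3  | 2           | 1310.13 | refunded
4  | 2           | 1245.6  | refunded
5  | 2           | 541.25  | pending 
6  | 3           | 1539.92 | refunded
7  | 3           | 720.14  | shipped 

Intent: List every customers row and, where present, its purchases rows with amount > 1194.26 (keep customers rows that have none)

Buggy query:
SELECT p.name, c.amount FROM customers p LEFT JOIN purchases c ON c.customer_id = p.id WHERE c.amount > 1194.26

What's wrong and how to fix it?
Bug: A WHERE condition on the right-hand table after LEFT JOIN drops unmatched parents

Fix: Put 'c.amount > 1194.26' in the JOIN's ON clause instead of WHERE

Corrected query:
SELECT p.name, c.amount FROM customers p LEFT JOIN purchases c ON c.customer_id = p.id AND c.amount > 1194.26

Result:
name  | amount 
------+--------
Bob   | NULL   
Grace | 1211.37
Grace | 1245.6 
Grace | 1310.13
Eve   | 1539.92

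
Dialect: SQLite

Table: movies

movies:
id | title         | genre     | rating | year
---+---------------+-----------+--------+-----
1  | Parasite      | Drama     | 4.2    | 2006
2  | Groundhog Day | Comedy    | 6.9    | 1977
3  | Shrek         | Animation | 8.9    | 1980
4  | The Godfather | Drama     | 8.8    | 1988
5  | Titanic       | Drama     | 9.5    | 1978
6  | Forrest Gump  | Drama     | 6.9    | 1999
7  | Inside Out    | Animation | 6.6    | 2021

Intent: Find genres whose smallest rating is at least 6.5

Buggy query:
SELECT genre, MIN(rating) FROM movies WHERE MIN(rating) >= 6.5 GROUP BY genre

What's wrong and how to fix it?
Bug: MIN() in WHERE is a misuse of aggregate

Fix: Use HAVING for the per-group MIN condition

Corrected query:
SELECT genre, MIN(rating) FROM movies GROUP BY genre HAVING MIN(rating) >= 6.5

Result:
genre     | MIN(rating)
----------+------------
Animation | 6.6        
Comedy    | 6.9        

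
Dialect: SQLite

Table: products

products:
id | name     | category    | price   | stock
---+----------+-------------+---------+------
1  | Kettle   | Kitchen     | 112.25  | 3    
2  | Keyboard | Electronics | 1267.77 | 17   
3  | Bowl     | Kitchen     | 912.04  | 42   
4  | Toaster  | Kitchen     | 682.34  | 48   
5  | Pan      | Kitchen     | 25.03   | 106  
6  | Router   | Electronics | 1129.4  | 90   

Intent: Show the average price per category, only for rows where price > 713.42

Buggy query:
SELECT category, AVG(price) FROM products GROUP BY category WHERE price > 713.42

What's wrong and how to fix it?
Bug: WHERE cannot follow GROUP BY

Fix: Place WHERE between FROM and GROUP BY

Corrected query:
SELECT category, AVG(price) FROM products WHERE price > 713.42 GROUP BY category

Result:
category    | AVG(price)
------------+-----------
Electronics | 1198.585  
Kitchen     | 912.04    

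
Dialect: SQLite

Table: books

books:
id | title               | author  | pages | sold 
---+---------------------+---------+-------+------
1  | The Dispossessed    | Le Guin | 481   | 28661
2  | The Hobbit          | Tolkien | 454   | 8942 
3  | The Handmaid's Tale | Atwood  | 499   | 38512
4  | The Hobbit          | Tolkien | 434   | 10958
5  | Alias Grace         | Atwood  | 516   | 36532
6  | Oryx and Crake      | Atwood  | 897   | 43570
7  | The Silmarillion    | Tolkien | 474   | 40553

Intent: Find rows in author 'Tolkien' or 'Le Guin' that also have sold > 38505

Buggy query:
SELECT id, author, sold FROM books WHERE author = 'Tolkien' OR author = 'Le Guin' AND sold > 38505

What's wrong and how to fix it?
Bug: Without parentheses, AND is evaluated before OR, so the sold filter only applies to the 'Le Guin' branch

Fix: Group the OR with parentheses (or use IN), then AND the threshold

Corrected query:
SELECT id, author, sold FROM books WHERE (author = 'Tolkien' OR author = 'Le Guin') AND sold > 38505

Result:
id | author  | sold 
---+---------+------
7  | Tolkien | 40553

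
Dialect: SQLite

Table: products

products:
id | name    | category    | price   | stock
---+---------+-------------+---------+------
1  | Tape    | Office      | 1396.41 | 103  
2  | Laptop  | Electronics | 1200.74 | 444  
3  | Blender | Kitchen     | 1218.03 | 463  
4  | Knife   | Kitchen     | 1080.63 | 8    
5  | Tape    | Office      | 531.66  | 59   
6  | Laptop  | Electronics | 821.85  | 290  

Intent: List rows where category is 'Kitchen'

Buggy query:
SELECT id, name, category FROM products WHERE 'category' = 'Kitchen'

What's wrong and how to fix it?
Bug: 'category' in single quotes is a string literal, not the column; the comparison is literal-vs-literal and never true

Fix: Remove the quotes around the column name (or use double quotes for an identifier)

Corrected query:
SELECT id, name, category FROM products WHERE category = 'Kitchen'

Result:
id | name    | category
---+---------+---------
3  | Blender | Kitchen 
4  | Knife   | Kitchen 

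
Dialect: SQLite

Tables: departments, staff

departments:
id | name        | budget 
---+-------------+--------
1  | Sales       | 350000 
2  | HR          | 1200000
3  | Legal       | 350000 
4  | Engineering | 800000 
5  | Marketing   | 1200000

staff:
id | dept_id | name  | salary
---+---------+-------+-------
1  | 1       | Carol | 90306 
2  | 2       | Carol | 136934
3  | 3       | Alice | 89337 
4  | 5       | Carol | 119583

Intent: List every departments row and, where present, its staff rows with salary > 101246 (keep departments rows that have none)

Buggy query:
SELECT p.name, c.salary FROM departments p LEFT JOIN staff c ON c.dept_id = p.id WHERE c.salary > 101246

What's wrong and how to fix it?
Bug: Filtering c.salary in WHERE discards the NULL rows produced by LEFT JOIN, turning it into an inner join

Fix: Move the right-table condition into the ON clause so unmatched parents are kept

Corrected query:
SELECT p.name, c.salary FROM departments p LEFT JOIN staff c ON c.dept_id = p.id AND c.salary > 101246

Result:
name        | salary
------------+-------
Sales       | NULL  
HR          | 136934
Legal       | NULL  
Engineering | NULL  
Marketing   | 119583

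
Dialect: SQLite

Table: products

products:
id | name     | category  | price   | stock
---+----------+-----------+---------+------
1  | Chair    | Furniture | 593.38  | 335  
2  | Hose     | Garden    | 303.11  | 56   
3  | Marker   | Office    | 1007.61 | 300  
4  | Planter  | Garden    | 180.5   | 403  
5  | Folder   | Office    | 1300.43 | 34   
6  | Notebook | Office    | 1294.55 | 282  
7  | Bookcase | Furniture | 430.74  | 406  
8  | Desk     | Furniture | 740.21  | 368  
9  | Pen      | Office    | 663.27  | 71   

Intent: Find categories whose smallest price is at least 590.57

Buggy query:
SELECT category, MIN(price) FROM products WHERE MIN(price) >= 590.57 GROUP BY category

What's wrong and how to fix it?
Bug: MIN() in WHERE is a misuse of aggregate

Fix: Use HAVING for the per-group MIN condition

Corrected query:
SELECT category, MIN(price) FROM products GROUP BY category HAVING MIN(price) >= 590.57

Result:
category | MIN(price)
---------+-----------
Office   | 663.27    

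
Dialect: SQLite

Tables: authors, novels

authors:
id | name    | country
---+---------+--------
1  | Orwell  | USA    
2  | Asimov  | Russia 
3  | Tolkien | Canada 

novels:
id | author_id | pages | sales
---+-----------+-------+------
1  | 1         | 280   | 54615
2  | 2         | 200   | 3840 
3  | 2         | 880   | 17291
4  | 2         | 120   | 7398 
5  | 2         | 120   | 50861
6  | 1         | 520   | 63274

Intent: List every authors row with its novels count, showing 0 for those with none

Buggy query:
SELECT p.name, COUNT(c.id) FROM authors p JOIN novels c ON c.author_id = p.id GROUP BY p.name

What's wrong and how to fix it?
Bug: INNER JOIN drops authors rows that have no matching novels rows

Fix: Switch to LEFT JOIN to retain unmatched parent rows

Corrected query:
SELECT p.name, COUNT(c.id) FROM authors p LEFT JOIN novels c ON c.author_id = p.id GROUP BY p.name

Result:
name    | COUNT(c.id)
--------+------------
Asimov  | 4          
Orwell  | 2          
Tolkien | 0          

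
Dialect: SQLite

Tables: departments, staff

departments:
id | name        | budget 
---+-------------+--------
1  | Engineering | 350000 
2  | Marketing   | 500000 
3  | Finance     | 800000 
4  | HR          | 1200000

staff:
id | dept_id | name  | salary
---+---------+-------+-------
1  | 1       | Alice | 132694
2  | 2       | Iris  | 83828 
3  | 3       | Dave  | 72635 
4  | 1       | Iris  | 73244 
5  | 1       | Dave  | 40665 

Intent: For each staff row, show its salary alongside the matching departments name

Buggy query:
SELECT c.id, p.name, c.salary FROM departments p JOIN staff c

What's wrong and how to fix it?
Bug: Missing join condition: each staff row is matched to all departments rows instead of just its own

Fix: Specify the join condition linking the foreign key to the parent id

Corrected query:
SELECT c.id, p.name, c.salary FROM departments p JOIN staff c ON c.dept_id = p.id

Result:
id | name        | salary
---+-------------+-------
1  | Engineering | 132694
2  | Marketing   | 83828 
3  | Finance     | 72635 
4  | Engineering | 73244 
5  | Engineering | 40665 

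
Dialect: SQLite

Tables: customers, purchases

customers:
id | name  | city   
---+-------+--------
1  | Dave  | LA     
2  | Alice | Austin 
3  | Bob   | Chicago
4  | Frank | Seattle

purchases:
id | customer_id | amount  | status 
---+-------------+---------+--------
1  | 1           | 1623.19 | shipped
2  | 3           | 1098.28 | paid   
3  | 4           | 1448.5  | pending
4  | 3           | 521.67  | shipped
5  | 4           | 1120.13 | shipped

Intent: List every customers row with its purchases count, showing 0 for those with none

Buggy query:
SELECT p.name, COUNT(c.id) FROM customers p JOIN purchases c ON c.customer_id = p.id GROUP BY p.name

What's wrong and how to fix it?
Bug: An inner join excludes parents with zero children

Fix: Switch to LEFT JOIN to retain unmatched parent rows

Corrected query:
SELECT p.name, COUNT(c.id) FROM customers p LEFT JOIN purchases c ON c.customer_id = p.id GROUP BY p.name

Result:
name  | COUNT(c.id)
------+------------
Alice | 0          
Bob   | 2          
Dave  | 1          
Frank | 2          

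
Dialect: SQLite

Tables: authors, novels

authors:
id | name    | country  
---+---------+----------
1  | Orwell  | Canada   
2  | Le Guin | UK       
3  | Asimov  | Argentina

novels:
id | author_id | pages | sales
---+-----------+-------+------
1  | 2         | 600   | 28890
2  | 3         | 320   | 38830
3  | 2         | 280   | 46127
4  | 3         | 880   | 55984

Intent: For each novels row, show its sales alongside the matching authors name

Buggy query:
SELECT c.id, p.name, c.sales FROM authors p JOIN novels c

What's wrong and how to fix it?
Bug: JOIN with no ON clause produces a cartesian product; every novels row pairs with every authors row

Fix: Specify the join condition linking the foreign key to the parent id

Corrected query:
SELECT c.id, p.name, c.sales FROM authors p JOIN novels c ON c.author_id = p.id

Result:
id | name    | sales
---+---------+------
1  | Le Guin | 28890
2  | Asimov  | 38830
3  | Le Guin | 46127
4  | Asimov  | 55984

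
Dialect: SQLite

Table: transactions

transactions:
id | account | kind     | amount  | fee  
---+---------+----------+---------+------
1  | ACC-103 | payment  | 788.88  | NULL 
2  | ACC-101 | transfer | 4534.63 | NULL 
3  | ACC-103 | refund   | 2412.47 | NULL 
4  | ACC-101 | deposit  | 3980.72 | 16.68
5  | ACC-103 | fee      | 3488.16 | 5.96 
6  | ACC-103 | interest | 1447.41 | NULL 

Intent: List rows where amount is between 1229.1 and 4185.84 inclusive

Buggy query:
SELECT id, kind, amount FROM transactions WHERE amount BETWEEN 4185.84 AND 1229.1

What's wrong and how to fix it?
Bug: The bounds are reversed; BETWEEN a AND b requires a <= b to match anything

Fix: Write BETWEEN 1229.1 AND 4185.84

Corrected query:
SELECT id, kind, amount FROM transactions WHERE amount BETWEEN 1229.1 AND 4185.84

Result:
id | kind     | amount 
---+----------+--------
3  | refund   | 2412.47
4  | deposit  | 3980.72
5  | fee      | 3488.16
6  | interest | 1447.41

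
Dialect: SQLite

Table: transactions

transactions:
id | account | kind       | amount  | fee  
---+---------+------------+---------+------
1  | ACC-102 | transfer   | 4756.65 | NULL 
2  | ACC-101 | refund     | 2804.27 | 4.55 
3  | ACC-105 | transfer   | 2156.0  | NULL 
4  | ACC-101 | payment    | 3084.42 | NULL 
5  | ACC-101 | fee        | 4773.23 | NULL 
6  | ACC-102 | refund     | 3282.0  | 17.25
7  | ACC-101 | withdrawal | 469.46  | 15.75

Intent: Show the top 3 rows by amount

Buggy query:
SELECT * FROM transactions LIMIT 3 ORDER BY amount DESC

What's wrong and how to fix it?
Bug: LIMIT must come after ORDER BY

Fix: Sort with ORDER BY, then apply LIMIT

Corrected query:
SELECT * FROM transactions ORDER BY amount DESC LIMIT 3

Result:
id | account | kind     | amount  | fee  
---+---------+----------+---------+------
5  | ACC-101 | fee      | 4773.23 | NULL 
1  | ACC-102 | transfer | 4756.65 | NULL 
6  | ACC-102 | refund   | 3282    | 17.25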